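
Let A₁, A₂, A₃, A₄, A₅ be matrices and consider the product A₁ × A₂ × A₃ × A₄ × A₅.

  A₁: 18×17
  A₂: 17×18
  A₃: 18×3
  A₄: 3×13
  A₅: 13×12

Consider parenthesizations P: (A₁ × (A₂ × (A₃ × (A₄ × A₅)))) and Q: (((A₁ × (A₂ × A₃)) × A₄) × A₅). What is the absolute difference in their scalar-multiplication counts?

3114

Order P = (A₁ × (A₂ × (A₃ × (A₄ × A₅)))): (A₄ × A₅): 3×13 by 13×12 → 3×12, cost 3·13·12 = 468; (A₃ × (A₄ × A₅)): 18×3 by 3×12 → 18×12, cost 18·3·12 = 648; cumulative 1116; (A₂ × (A₃ × (A₄ × A₅))): 17×18 by 18×12 → 17×12, cost 17·18·12 = 3672; cumulative 4788; (A₁ × (A₂ × (A₃ × (A₄ × A₅)))): 18×17 by 17×12 → 18×12, cost 18·17·12 = 3672; cumulative 8460. Total 8460.
Order Q = (((A₁ × (A₂ × A₃)) × A₄) × A₅): (A₂ × A₃): 17×18 by 18×3 → 17×3, cost 17·18·3 = 918; (A₁ × (A₂ × A₃)): 18×17 by 17×3 → 18×3, cost 18·17·3 = 918; cumulative 1836; ((A₁ × (A₂ × A₃)) × A₄): 18×3 by 3×13 → 18×13, cost 18·3·13 = 702; cumulative 2538; (((A₁ × (A₂ × A₃)) × A₄) × A₅): 18×13 by 13×12 → 18×12, cost 18·13·12 = 2808; cumulative 5346. Total 5346.
Difference: |8460 − 5346| = 3114.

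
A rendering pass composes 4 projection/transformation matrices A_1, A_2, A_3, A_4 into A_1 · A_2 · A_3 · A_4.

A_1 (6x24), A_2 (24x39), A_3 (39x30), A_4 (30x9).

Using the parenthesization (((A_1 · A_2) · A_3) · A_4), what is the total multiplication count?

(A_1 · A_2): 6×24 by 24×39 → 6×39, cost 6·24·39 = 5616
((A_1 · A_2) · A_3): 6×39 by 39×30 → 6×30, cost 6·39·30 = 7020; cumulative 12636
(((A_1 · A_2) · A_3) · A_4): 6×30 by 30×9 → 6×9, cost 6·30·9 = 1620; cumulative 14256
Total: 14256 scalar multiplications.

14256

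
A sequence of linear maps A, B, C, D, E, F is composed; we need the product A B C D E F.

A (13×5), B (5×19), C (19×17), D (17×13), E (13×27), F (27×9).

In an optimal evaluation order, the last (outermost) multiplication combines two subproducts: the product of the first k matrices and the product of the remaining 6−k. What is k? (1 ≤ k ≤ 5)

1

Adjacent pairs: AB = 13·5·19 = 1235; BC = 5·19·17 = 1615; CD = 19·17·13 = 4199; DE = 17·13·27 = 5967; EF = 13·27·9 = 3159.
Length 3: A..C: k=1: 0+1615+13·5·17=2720; k=2: 1235+0+13·19·17=5434 → min 2720 | B..D: k=2: 0+4199+5·19·13=5434; k=3: 1615+0+5·17·13=2720 → min 2720 | C..E: k=3: 0+5967+19·17·27=14688; k=4: 4199+0+19·13·27=10868 → min 10868 | D..F: k=4: 0+3159+17·13·9=5148; k=5: 5967+0+17·27·9=10098 → min 5148.
Length 4: A..D: k=1: 0+2720+13·5·13=3565; k=2: 1235+4199+13·19·13=8645; k=3: 2720+0+13·17·13=5593 → min 3565 | B..E: k=2: 0+10868+5·19·27=13433; k=3: 1615+5967+5·17·27=9877; k=4: 2720+0+5·13·27=4475 → min 4475 | C..F: k=3: 0+5148+19·17·9=8055; k=4: 4199+3159+19·13·9=9581; k=5: 10868+0+19·27·9=15485 → min 8055.
Length 5: A..E: k=1: 0+4475+13·5·27=6230; k=2: 1235+10868+13·19·27=18772; k=3: 2720+5967+13·17·27=14654; k=4: 3565+0+13·13·27=8128 → min 6230 | B..F: k=2: 0+8055+5·19·9=8910; k=3: 1615+5148+5·17·9=7528; k=4: 2720+3159+5·13·9=6464; k=5: 4475+0+5·27·9=5690 → min 5690.
Top-level splits: k=1: (A..A)·(B..F) → 0+5690+13·5·9 = 6275; k=2: (A..B)·(C..F) → 1235+8055+13·19·9 = 11513; k=3: (A..C)·(D..F) → 2720+5148+13·17·9 = 9857; k=4: (A..D)·(E..F) → 3565+3159+13·13·9 = 8245; k=5: (A..E)·(F..F) → 6230+0+13·27·9 = 9389.
Best split is after A, i.e. k = 1.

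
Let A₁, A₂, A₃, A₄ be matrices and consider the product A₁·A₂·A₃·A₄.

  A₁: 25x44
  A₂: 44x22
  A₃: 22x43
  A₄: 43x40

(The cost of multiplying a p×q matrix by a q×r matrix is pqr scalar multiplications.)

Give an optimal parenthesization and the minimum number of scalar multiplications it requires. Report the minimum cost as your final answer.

Adjacent pairs: A₁A₂ = 25·44·22 = 24200; A₂A₃ = 44·22·43 = 41624; A₃A₄ = 22·43·40 = 37840.
Length 3: A₁..A₃: k=1: 0+41624+25·44·43=88924; k=2: 24200+0+25·22·43=47850 → min 47850 | A₂..A₄: k=2: 0+37840+44·22·40=76560; k=3: 41624+0+44·43·40=117304 → min 76560.
Length 4: A₁..A₄: k=1: 0+76560+25·44·40=120560; k=2: 24200+37840+25·22·40=84040; k=3: 47850+0+25·43·40=90850 → min 84040.
Optimal parenthesization: ((A₁·A₂)·(A₃·A₄)) with cost 84040.

84040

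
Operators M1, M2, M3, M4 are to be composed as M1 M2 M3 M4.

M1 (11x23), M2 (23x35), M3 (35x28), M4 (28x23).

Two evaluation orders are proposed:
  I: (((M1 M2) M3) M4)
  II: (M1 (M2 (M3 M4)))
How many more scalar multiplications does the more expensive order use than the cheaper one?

20155

Order I = (((M1 M2) M3) M4): (M1 M2): 11×23 by 23×35 → 11×35, cost 11·23·35 = 8855; ((M1 M2) M3): 11×35 by 35×28 → 11×28, cost 11·35·28 = 10780; cumulative 19635; (((M1 M2) M3) M4): 11×28 by 28×23 → 11×23, cost 11·28·23 = 7084; cumulative 26719. Total 26719.
Order II = (M1 (M2 (M3 M4))): (M3 M4): 35×28 by 28×23 → 35×23, cost 35·28·23 = 22540; (M2 (M3 M4)): 23×35 by 35×23 → 23×23, cost 23·35·23 = 18515; cumulative 41055; (M1 (M2 (M3 M4))): 11×23 by 23×23 → 11×23, cost 11·23·23 = 5819; cumulative 46874. Total 46874.
Difference: |26719 − 46874| = 20155.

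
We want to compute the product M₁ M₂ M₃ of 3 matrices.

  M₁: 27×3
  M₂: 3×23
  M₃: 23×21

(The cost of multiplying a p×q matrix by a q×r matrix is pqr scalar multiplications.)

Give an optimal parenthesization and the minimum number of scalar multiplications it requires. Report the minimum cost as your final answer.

3150

(M₁ (M₂ M₃)): cost 3150.
((M₁ M₂) M₃): cost 14904.
Optimal: (M₁ (M₂ M₃)) with cost 3150.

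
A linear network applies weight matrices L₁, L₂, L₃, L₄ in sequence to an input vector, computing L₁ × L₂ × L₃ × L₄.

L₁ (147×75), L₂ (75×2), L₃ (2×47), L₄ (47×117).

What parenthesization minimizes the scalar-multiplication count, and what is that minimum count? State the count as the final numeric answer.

Adjacent pairs: L₁L₂ = 147·75·2 = 22050; L₂L₃ = 75·2·47 = 7050; L₃L₄ = 2·47·117 = 10998.
Length 3: L₁..L₃: k=1: 0+7050+147·75·47=525225; k=2: 22050+0+147·2·47=35868 → min 35868 | L₂..L₄: k=2: 0+10998+75·2·117=28548; k=3: 7050+0+75·47·117=419475 → min 28548.
Length 4: L₁..L₄: k=1: 0+28548+147·75·117=1318473; k=2: 22050+10998+147·2·117=67446; k=3: 35868+0+147·47·117=844221 → min 67446.
Optimal parenthesization: ((L₁ × L₂) × (L₃ × L₄)) with cost 67446.

67446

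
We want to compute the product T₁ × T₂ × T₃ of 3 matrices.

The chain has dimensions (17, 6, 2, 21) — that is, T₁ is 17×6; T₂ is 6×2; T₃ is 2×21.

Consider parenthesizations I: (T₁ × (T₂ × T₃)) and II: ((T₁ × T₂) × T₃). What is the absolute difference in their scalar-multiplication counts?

Order I = (T₁ × (T₂ × T₃)): (T₂ × T₃): 6×2 by 2×21 → 6×21, cost 6·2·21 = 252; (T₁ × (T₂ × T₃)): 17×6 by 6×21 → 17×21, cost 17·6·21 = 2142; cumulative 2394. Total 2394.
Order II = ((T₁ × T₂) × T₃): (T₁ × T₂): 17×6 by 6×2 → 17×2, cost 17·6·2 = 204; ((T₁ × T₂) × T₃): 17×2 by 2×21 → 17×21, cost 17·2·21 = 714; cumulative 918. Total 918.
Difference: |2394 − 918| = 1476.

1476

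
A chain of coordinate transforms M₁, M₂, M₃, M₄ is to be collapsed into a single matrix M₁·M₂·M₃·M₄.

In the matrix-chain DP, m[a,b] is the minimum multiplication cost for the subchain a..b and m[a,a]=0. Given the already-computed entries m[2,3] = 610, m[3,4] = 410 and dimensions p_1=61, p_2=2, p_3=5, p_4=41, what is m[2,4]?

5412

m[2,4] = min over k∈[2,3] of m[2,k]+m[k+1,4]+p_{1}·p_k·p_{4}.
k=2: 0 + 410 + 61·2·41 = 5412; k=3: 610 + 0 + 61·5·41 = 13115.
Minimum: 5412 at k=2.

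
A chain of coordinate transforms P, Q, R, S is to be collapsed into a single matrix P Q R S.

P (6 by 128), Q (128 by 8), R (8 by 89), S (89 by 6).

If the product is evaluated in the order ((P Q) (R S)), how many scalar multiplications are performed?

(P Q): 6×128 by 128×8 → 6×8, cost 6·128·8 = 6144
(R S): 8×89 by 89×6 → 8×6, cost 8·89·6 = 4272
((P Q) (R S)): 6×8 by 8×6 → 6×6, cost 6·8·6 = 288; cumulative 10704
Total: 10704 scalar multiplications.

10704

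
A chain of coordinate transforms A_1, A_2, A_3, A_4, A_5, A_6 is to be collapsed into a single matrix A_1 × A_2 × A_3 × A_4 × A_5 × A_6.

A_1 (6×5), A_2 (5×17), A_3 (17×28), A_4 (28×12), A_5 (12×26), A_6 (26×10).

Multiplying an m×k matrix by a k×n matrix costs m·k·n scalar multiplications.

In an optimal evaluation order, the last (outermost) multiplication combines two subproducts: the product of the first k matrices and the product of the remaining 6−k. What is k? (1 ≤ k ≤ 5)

Adjacent pairs: A_1A_2 = 6·5·17 = 510; A_2A_3 = 5·17·28 = 2380; A_3A_4 = 17·28·12 = 5712; A_4A_5 = 28·12·26 = 8736; A_5A_6 = 12·26·10 = 3120.
Length 3: A_1..A_3: k=1: 0+2380+6·5·28=3220; k=2: 510+0+6·17·28=3366 → min 3220 | A_2..A_4: k=2: 0+5712+5·17·12=6732; k=3: 2380+0+5·28·12=4060 → min 4060 | A_3..A_5: k=3: 0+8736+17·28·26=21112; k=4: 5712+0+17·12·26=11016 → min 11016 | A_4..A_6: k=4: 0+3120+28·12·10=6480; k=5: 8736+0+28·26·10=16016 → min 6480.
Length 4: A_1..A_4: k=1: 0+4060+6·5·12=4420; k=2: 510+5712+6·17·12=7446; k=3: 3220+0+6·28·12=5236 → min 4420 | A_2..A_5: k=2: 0+11016+5·17·26=13226; k=3: 2380+8736+5·28·26=14756; k=4: 4060+0+5·12·26=5620 → min 5620 | A_3..A_6: k=3: 0+6480+17·28·10=11240; k=4: 5712+3120+17·12·10=10872; k=5: 11016+0+17·26·10=15436 → min 10872.
Length 5: A_1..A_5: k=1: 0+5620+6·5·26=6400; k=2: 510+11016+6·17·26=14178; k=3: 3220+8736+6·28·26=16324; k=4: 4420+0+6·12·26=6292 → min 6292 | A_2..A_6: k=2: 0+10872+5·17·10=11722; k=3: 2380+6480+5·28·10=10260; k=4: 4060+3120+5·12·10=7780; k=5: 5620+0+5·26·10=6920 → min 6920.
Top-level splits: k=1: (A_1..A_1)·(A_2..A_6) → 0+6920+6·5·10 = 7220; k=2: (A_1..A_2)·(A_3..A_6) → 510+10872+6·17·10 = 12402; k=3: (A_1..A_3)·(A_4..A_6) → 3220+6480+6·28·10 = 11380; k=4: (A_1..A_4)·(A_5..A_6) → 4420+3120+6·12·10 = 8260; k=5: (A_1..A_5)·(A_6..A_6) → 6292+0+6·26·10 = 7852.
Best split is after A_1, i.e. k = 1.

1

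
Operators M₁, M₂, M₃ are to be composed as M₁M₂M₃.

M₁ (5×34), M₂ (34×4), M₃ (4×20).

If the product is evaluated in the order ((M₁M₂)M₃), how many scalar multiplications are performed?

(M₁M₂): 5×34 by 34×4 → 5×4, cost 5·34·4 = 680
((M₁M₂)M₃): 5×4 by 4×20 → 5×20, cost 5·4·20 = 400; cumulative 1080
Total: 1080 scalar multiplications.

1080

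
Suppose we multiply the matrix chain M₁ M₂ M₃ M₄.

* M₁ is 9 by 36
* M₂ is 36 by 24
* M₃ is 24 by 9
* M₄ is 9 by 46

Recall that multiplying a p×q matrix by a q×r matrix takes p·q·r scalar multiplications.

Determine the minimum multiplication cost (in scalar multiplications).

13446

Adjacent pairs: M₁M₂ = 9·36·24 = 7776; M₂M₃ = 36·24·9 = 7776; M₃M₄ = 24·9·46 = 9936.
Length 3: M₁..M₃: k=1: 0+7776+9·36·9=10692; k=2: 7776+0+9·24·9=9720 → min 9720 | M₂..M₄: k=2: 0+9936+36·24·46=49680; k=3: 7776+0+36·9·46=22680 → min 22680.
Length 4: M₁..M₄: k=1: 0+22680+9·36·46=37584; k=2: 7776+9936+9·24·46=27648; k=3: 9720+0+9·9·46=13446 → min 13446.
Optimal order: (((M₁ M₂) M₃) M₄) with cost 13446.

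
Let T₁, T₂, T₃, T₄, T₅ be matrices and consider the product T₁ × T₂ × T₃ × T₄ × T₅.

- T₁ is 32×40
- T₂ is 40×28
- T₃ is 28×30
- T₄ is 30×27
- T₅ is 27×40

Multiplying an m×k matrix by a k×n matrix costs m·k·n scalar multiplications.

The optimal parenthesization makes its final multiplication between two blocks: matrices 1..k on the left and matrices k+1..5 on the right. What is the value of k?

Adjacent pairs: T₁T₂ = 32·40·28 = 35840; T₂T₃ = 40·28·30 = 33600; T₃T₄ = 28·30·27 = 22680; T₄T₅ = 30·27·40 = 32400.
Length 3: T₁..T₃: k=1: 0+33600+32·40·30=72000; k=2: 35840+0+32·28·30=62720 → min 62720 | T₂..T₄: k=2: 0+22680+40·28·27=52920; k=3: 33600+0+40·30·27=66000 → min 52920 | T₃..T₅: k=3: 0+32400+28·30·40=66000; k=4: 22680+0+28·27·40=52920 → min 52920.
Length 4: T₁..T₄: k=1: 0+52920+32·40·27=87480; k=2: 35840+22680+32·28·27=82712; k=3: 62720+0+32·30·27=88640 → min 82712 | T₂..T₅: k=2: 0+52920+40·28·40=97720; k=3: 33600+32400+40·30·40=114000; k=4: 52920+0+40·27·40=96120 → min 96120.
Top-level splits: k=1: (T₁..T₁)·(T₂..T₅) → 0+96120+32·40·40 = 147320; k=2: (T₁..T₂)·(T₃..T₅) → 35840+52920+32·28·40 = 124600; k=3: (T₁..T₃)·(T₄..T₅) → 62720+32400+32·30·40 = 133520; k=4: (T₁..T₄)·(T₅..T₅) → 82712+0+32·27·40 = 117272.
Best split is after T₄, i.e. k = 4.

4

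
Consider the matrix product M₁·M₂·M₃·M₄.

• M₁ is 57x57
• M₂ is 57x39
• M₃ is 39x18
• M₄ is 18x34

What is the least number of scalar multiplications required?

Adjacent pairs: M₁M₂ = 57·57·39 = 126711; M₂M₃ = 57·39·18 = 40014; M₃M₄ = 39·18·34 = 23868.
Length 3: M₁..M₃: k=1: 0+40014+57·57·18=98496; k=2: 126711+0+57·39·18=166725 → min 98496 | M₂..M₄: k=2: 0+23868+57·39·34=99450; k=3: 40014+0+57·18·34=74898 → min 74898.
Length 4: M₁..M₄: k=1: 0+74898+57·57·34=185364; k=2: 126711+23868+57·39·34=226161; k=3: 98496+0+57·18·34=133380 → min 133380.
Optimal order: ((M₁·(M₂·M₃))·M₄) with cost 133380.

133380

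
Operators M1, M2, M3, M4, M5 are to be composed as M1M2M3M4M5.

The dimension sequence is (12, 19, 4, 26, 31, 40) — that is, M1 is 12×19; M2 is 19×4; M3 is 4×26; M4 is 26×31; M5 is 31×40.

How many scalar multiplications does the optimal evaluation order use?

Adjacent pairs: M1M2 = 12·19·4 = 912; M2M3 = 19·4·26 = 1976; M3M4 = 4·26·31 = 3224; M4M5 = 26·31·40 = 32240.
Length 3: M1..M3: k=1: 0+1976+12·19·26=7904; k=2: 912+0+12·4·26=2160 → min 2160 | M2..M4: k=2: 0+3224+19·4·31=5580; k=3: 1976+0+19·26·31=17290 → min 5580 | M3..M5: k=3: 0+32240+4·26·40=36400; k=4: 3224+0+4·31·40=8184 → min 8184.
Length 4: M1..M4: k=1: 0+5580+12·19·31=12648; k=2: 912+3224+12·4·31=5624; k=3: 2160+0+12·26·31=11832 → min 5624 | M2..M5: k=2: 0+8184+19·4·40=11224; k=3: 1976+32240+19·26·40=53976; k=4: 5580+0+19·31·40=29140 → min 11224.
Length 5: M1..M5: k=1: 0+11224+12·19·40=20344; k=2: 912+8184+12·4·40=11016; k=3: 2160+32240+12·26·40=46880; k=4: 5624+0+12·31·40=20504 → min 11016.
Optimal order: ((M1M2)((M3M4)M5)) with cost 11016.

11016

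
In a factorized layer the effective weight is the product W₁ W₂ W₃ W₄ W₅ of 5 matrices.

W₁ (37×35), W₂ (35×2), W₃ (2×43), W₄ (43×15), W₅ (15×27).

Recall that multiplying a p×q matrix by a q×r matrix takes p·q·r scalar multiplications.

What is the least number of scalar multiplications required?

6688

Adjacent pairs: W₁W₂ = 37·35·2 = 2590; W₂W₃ = 35·2·43 = 3010; W₃W₄ = 2·43·15 = 1290; W₄W₅ = 43·15·27 = 17415.
Length 3: W₁..W₃: k=1: 0+3010+37·35·43=58695; k=2: 2590+0+37·2·43=5772 → min 5772 | W₂..W₄: k=2: 0+1290+35·2·15=2340; k=3: 3010+0+35·43·15=25585 → min 2340 | W₃..W₅: k=3: 0+17415+2·43·27=19737; k=4: 1290+0+2·15·27=2100 → min 2100.
Length 4: W₁..W₄: k=1: 0+2340+37·35·15=21765; k=2: 2590+1290+37·2·15=4990; k=3: 5772+0+37·43·15=29637 → min 4990 | W₂..W₅: k=2: 0+2100+35·2·27=3990; k=3: 3010+17415+35·43·27=61060; k=4: 2340+0+35·15·27=16515 → min 3990.
Length 5: W₁..W₅: k=1: 0+3990+37·35·27=38955; k=2: 2590+2100+37·2·27=6688; k=3: 5772+17415+37·43·27=66144; k=4: 4990+0+37·15·27=19975 → min 6688.
Optimal order: ((W₁ W₂) ((W₃ W₄) W₅)) with cost 6688.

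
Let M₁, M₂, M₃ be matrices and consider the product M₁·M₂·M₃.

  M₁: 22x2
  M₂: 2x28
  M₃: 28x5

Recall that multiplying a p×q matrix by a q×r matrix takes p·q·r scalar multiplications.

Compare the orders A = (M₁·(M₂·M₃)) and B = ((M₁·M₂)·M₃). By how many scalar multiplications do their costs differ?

3812

Order A = (M₁·(M₂·M₃)): (M₂·M₃): 2×28 by 28×5 → 2×5, cost 2·28·5 = 280; (M₁·(M₂·M₃)): 22×2 by 2×5 → 22×5, cost 22·2·5 = 220; cumulative 500. Total 500.
Order B = ((M₁·M₂)·M₃): (M₁·M₂): 22×2 by 2×28 → 22×28, cost 22·2·28 = 1232; ((M₁·M₂)·M₃): 22×28 by 28×5 → 22×5, cost 22·28·5 = 3080; cumulative 4312. Total 4312.
Difference: |500 − 4312| = 3812.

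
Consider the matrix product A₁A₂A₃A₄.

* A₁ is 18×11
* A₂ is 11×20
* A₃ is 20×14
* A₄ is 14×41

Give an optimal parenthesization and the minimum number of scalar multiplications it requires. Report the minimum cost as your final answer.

16184

Adjacent pairs: A₁A₂ = 18·11·20 = 3960; A₂A₃ = 11·20·14 = 3080; A₃A₄ = 20·14·41 = 11480.
Length 3: A₁..A₃: k=1: 0+3080+18·11·14=5852; k=2: 3960+0+18·20·14=9000 → min 5852 | A₂..A₄: k=2: 0+11480+11·20·41=20500; k=3: 3080+0+11·14·41=9394 → min 9394.
Length 4: A₁..A₄: k=1: 0+9394+18·11·41=17512; k=2: 3960+11480+18·20·41=30200; k=3: 5852+0+18·14·41=16184 → min 16184.
Optimal parenthesization: ((A₁(A₂A₃))A₄) with cost 16184.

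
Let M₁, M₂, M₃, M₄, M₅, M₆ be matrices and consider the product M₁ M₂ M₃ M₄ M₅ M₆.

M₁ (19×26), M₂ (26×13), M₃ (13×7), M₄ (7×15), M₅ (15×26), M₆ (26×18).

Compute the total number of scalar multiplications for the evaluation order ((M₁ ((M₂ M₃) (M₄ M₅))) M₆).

31564

(M₂ M₃): 26×13 by 13×7 → 26×7, cost 26·13·7 = 2366
(M₄ M₅): 7×15 by 15×26 → 7×26, cost 7·15·26 = 2730
((M₂ M₃) (M₄ M₅)): 26×7 by 7×26 → 26×26, cost 26·7·26 = 4732; cumulative 9828
(M₁ ((M₂ M₃) (M₄ M₅))): 19×26 by 26×26 → 19×26, cost 19·26·26 = 12844; cumulative 22672
((M₁ ((M₂ M₃) (M₄ M₅))) M₆): 19×26 by 26×18 → 19×18, cost 19·26·18 = 8892; cumulative 31564
Total: 31564 scalar multiplications.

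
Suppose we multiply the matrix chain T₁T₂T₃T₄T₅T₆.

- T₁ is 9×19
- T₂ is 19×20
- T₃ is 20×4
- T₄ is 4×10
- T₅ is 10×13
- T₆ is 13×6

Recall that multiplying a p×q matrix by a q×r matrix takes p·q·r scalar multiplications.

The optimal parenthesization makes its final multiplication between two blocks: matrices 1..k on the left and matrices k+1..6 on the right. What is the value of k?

Adjacent pairs: T₁T₂ = 9·19·20 = 3420; T₂T₃ = 19·20·4 = 1520; T₃T₄ = 20·4·10 = 800; T₄T₅ = 4·10·13 = 520; T₅T₆ = 10·13·6 = 780.
Length 3: T₁..T₃: k=1: 0+1520+9·19·4=2204; k=2: 3420+0+9·20·4=4140 → min 2204 | T₂..T₄: k=2: 0+800+19·20·10=4600; k=3: 1520+0+19·4·10=2280 → min 2280 | T₃..T₅: k=3: 0+520+20·4·13=1560; k=4: 800+0+20·10·13=3400 → min 1560 | T₄..T₆: k=4: 0+780+4·10·6=1020; k=5: 520+0+4·13·6=832 → min 832.
Length 4: T₁..T₄: k=1: 0+2280+9·19·10=3990; k=2: 3420+800+9·20·10=6020; k=3: 2204+0+9·4·10=2564 → min 2564 | T₂..T₅: k=2: 0+1560+19·20·13=6500; k=3: 1520+520+19·4·13=3028; k=4: 2280+0+19·10·13=4750 → min 3028 | T₃..T₆: k=3: 0+832+20·4·6=1312; k=4: 800+780+20·10·6=2780; k=5: 1560+0+20·13·6=3120 → min 1312.
Length 5: T₁..T₅: k=1: 0+3028+9·19·13=5251; k=2: 3420+1560+9·20·13=7320; k=3: 2204+520+9·4·13=3192; k=4: 2564+0+9·10·13=3734 → min 3192 | T₂..T₆: k=2: 0+1312+19·20·6=3592; k=3: 1520+832+19·4·6=2808; k=4: 2280+780+19·10·6=4200; k=5: 3028+0+19·13·6=4510 → min 2808.
Top-level splits: k=1: (T₁..T₁)·(T₂..T₆) → 0+2808+9·19·6 = 3834; k=2: (T₁..T₂)·(T₃..T₆) → 3420+1312+9·20·6 = 5812; k=3: (T₁..T₃)·(T₄..T₆) → 2204+832+9·4·6 = 3252; k=4: (T₁..T₄)·(T₅..T₆) → 2564+780+9·10·6 = 3884; k=5: (T₁..T₅)·(T₆..T₆) → 3192+0+9·13·6 = 3894.
Best split is after T₃, i.e. k = 3.

3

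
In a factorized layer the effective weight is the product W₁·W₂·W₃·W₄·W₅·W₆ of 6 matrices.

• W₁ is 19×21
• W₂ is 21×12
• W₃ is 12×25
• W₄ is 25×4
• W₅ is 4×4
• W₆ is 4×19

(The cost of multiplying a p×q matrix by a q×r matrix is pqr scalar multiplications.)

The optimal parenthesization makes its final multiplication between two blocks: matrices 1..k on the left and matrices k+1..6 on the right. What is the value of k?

Adjacent pairs: W₁W₂ = 19·21·12 = 4788; W₂W₃ = 21·12·25 = 6300; W₃W₄ = 12·25·4 = 1200; W₄W₅ = 25·4·4 = 400; W₅W₆ = 4·4·19 = 304.
Length 3: W₁..W₃: k=1: 0+6300+19·21·25=16275; k=2: 4788+0+19·12·25=10488 → min 10488 | W₂..W₄: k=2: 0+1200+21·12·4=2208; k=3: 6300+0+21·25·4=8400 → min 2208 | W₃..W₅: k=3: 0+400+12·25·4=1600; k=4: 1200+0+12·4·4=1392 → min 1392 | W₄..W₆: k=4: 0+304+25·4·19=2204; k=5: 400+0+25·4·19=2300 → min 2204.
Length 4: W₁..W₄: k=1: 0+2208+19·21·4=3804; k=2: 4788+1200+19·12·4=6900; k=3: 10488+0+19·25·4=12388 → min 3804 | W₂..W₅: k=2: 0+1392+21·12·4=2400; k=3: 6300+400+21·25·4=8800; k=4: 2208+0+21·4·4=2544 → min 2400 | W₃..W₆: k=3: 0+2204+12·25·19=7904; k=4: 1200+304+12·4·19=2416; k=5: 1392+0+12·4·19=2304 → min 2304.
Length 5: W₁..W₅: k=1: 0+2400+19·21·4=3996; k=2: 4788+1392+19·12·4=7092; k=3: 10488+400+19·25·4=12788; k=4: 3804+0+19·4·4=4108 → min 3996 | W₂..W₆: k=2: 0+2304+21·12·19=7092; k=3: 6300+2204+21·25·19=18479; k=4: 2208+304+21·4·19=4108; k=5: 2400+0+21·4·19=3996 → min 3996.
Top-level splits: k=1: (W₁..W₁)·(W₂..W₆) → 0+3996+19·21·19 = 11577; k=2: (W₁..W₂)·(W₃..W₆) → 4788+2304+19·12·19 = 11424; k=3: (W₁..W₃)·(W₄..W₆) → 10488+2204+19·25·19 = 21717; k=4: (W₁..W₄)·(W₅..W₆) → 3804+304+19·4·19 = 5552; k=5: (W₁..W₅)·(W₆..W₆) → 3996+0+19·4·19 = 5440.
Best split is after W₅, i.e. k = 5.

5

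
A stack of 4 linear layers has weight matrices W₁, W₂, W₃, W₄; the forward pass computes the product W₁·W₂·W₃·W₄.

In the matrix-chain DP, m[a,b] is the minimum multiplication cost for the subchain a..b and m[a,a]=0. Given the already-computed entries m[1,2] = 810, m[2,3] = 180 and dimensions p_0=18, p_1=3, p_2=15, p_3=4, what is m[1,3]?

396

m[1,3] = min over k∈[1,2] of m[1,k]+m[k+1,3]+p_{0}·p_k·p_{3}.
k=1: 0 + 180 + 18·3·4 = 396; k=2: 810 + 0 + 18·15·4 = 1890.
Minimum: 396 at k=1.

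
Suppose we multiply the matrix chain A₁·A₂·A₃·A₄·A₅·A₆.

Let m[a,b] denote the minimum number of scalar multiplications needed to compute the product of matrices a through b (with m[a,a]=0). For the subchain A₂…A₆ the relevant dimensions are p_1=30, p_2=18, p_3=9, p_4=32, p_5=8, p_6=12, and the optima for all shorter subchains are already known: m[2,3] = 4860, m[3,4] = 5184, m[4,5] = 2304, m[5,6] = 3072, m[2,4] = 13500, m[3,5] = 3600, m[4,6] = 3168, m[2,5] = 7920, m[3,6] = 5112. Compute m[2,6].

m[2,6] = min over k∈[2,5] of m[2,k]+m[k+1,6]+p_{1}·p_k·p_{6}.
k=2: 0 + 5112 + 30·18·12 = 11592; k=3: 4860 + 3168 + 30·9·12 = 11268; k=4: 13500 + 3072 + 30·32·12 = 28092; k=5: 7920 + 0 + 30·8·12 = 10800.
Minimum: 10800 at k=5.

10800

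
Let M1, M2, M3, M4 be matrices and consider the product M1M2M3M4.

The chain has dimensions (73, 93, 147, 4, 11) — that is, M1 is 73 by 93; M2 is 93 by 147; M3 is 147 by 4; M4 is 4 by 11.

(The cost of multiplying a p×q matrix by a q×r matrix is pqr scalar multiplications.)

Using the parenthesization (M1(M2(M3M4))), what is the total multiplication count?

231528

(M3M4): 147×4 by 4×11 → 147×11, cost 147·4·11 = 6468
(M2(M3M4)): 93×147 by 147×11 → 93×11, cost 93·147·11 = 150381; cumulative 156849
(M1(M2(M3M4))): 73×93 by 93×11 → 73×11, cost 73·93·11 = 74679; cumulative 231528
Total: 231528 scalar multiplications.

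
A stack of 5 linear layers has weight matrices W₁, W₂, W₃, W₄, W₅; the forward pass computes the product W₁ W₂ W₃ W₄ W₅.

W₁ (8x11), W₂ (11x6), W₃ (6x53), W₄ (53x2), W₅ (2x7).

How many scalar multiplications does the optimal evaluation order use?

Adjacent pairs: W₁W₂ = 8·11·6 = 528; W₂W₃ = 11·6·53 = 3498; W₃W₄ = 6·53·2 = 636; W₄W₅ = 53·2·7 = 742.
Length 3: W₁..W₃: k=1: 0+3498+8·11·53=8162; k=2: 528+0+8·6·53=3072 → min 3072 | W₂..W₄: k=2: 0+636+11·6·2=768; k=3: 3498+0+11·53·2=4664 → min 768 | W₃..W₅: k=3: 0+742+6·53·7=2968; k=4: 636+0+6·2·7=720 → min 720.
Length 4: W₁..W₄: k=1: 0+768+8·11·2=944; k=2: 528+636+8·6·2=1260; k=3: 3072+0+8·53·2=3920 → min 944 | W₂..W₅: k=2: 0+720+11·6·7=1182; k=3: 3498+742+11·53·7=8321; k=4: 768+0+11·2·7=922 → min 922.
Length 5: W₁..W₅: k=1: 0+922+8·11·7=1538; k=2: 528+720+8·6·7=1584; k=3: 3072+742+8·53·7=6782; k=4: 944+0+8·2·7=1056 → min 1056.
Optimal order: ((W₁ (W₂ (W₃ W₄))) W₅) with cost 1056.

1056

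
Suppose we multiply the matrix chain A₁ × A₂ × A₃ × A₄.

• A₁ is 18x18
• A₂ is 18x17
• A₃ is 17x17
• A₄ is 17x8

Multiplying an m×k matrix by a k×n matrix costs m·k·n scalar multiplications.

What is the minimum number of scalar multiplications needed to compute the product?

Adjacent pairs: A₁A₂ = 18·18·17 = 5508; A₂A₃ = 18·17·17 = 5202; A₃A₄ = 17·17·8 = 2312.
Length 3: A₁..A₃: k=1: 0+5202+18·18·17=10710; k=2: 5508+0+18·17·17=10710 → min 10710 | A₂..A₄: k=2: 0+2312+18·17·8=4760; k=3: 5202+0+18·17·8=7650 → min 4760.
Length 4: A₁..A₄: k=1: 0+4760+18·18·8=7352; k=2: 5508+2312+18·17·8=10268; k=3: 10710+0+18·17·8=13158 → min 7352.
Optimal order: (A₁ × (A₂ × (A₃ × A₄))) with cost 7352.

7352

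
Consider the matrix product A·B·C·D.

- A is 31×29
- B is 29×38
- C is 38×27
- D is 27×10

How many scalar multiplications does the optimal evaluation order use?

Adjacent pairs: AB = 31·29·38 = 34162; BC = 29·38·27 = 29754; CD = 38·27·10 = 10260.
Length 3: A..C: k=1: 0+29754+31·29·27=54027; k=2: 34162+0+31·38·27=65968 → min 54027 | B..D: k=2: 0+10260+29·38·10=21280; k=3: 29754+0+29·27·10=37584 → min 21280.
Length 4: A..D: k=1: 0+21280+31·29·10=30270; k=2: 34162+10260+31·38·10=56202; k=3: 54027+0+31·27·10=62397 → min 30270.
Optimal order: (A·(B·(C·D))) with cost 30270.

30270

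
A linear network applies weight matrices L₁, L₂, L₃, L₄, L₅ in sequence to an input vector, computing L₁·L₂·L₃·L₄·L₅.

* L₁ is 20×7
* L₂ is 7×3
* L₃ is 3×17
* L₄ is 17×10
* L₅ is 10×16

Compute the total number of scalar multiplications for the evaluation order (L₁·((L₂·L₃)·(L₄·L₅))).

(L₂·L₃): 7×3 by 3×17 → 7×17, cost 7·3·17 = 357
(L₄·L₅): 17×10 by 10×16 → 17×16, cost 17·10·16 = 2720
((L₂·L₃)·(L₄·L₅)): 7×17 by 17×16 → 7×16, cost 7·17·16 = 1904; cumulative 4981
(L₁·((L₂·L₃)·(L₄·L₅))): 20×7 by 7×16 → 20×16, cost 20·7·16 = 2240; cumulative 7221
Total: 7221 scalar multiplications.

7221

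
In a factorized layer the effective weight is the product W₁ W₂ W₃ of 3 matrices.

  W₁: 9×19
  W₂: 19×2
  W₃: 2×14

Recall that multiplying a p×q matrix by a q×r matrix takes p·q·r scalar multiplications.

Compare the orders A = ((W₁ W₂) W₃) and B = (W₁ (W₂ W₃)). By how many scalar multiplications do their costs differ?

Order A = ((W₁ W₂) W₃): (W₁ W₂): 9×19 by 19×2 → 9×2, cost 9·19·2 = 342; ((W₁ W₂) W₃): 9×2 by 2×14 → 9×14, cost 9·2·14 = 252; cumulative 594. Total 594.
Order B = (W₁ (W₂ W₃)): (W₂ W₃): 19×2 by 2×14 → 19×14, cost 19·2·14 = 532; (W₁ (W₂ W₃)): 9×19 by 19×14 → 9×14, cost 9·19·14 = 2394; cumulative 2926. Total 2926.
Difference: |594 − 2926| = 2332.

2332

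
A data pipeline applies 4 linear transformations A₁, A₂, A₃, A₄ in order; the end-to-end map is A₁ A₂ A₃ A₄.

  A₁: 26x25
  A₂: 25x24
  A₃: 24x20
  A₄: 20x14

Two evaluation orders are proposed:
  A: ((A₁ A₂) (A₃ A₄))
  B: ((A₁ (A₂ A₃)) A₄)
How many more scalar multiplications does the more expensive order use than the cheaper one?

1224

Order A = ((A₁ A₂) (A₃ A₄)): (A₁ A₂): 26×25 by 25×24 → 26×24, cost 26·25·24 = 15600; (A₃ A₄): 24×20 by 20×14 → 24×14, cost 24·20·14 = 6720; ((A₁ A₂) (A₃ A₄)): 26×24 by 24×14 → 26×14, cost 26·24·14 = 8736; cumulative 31056. Total 31056.
Order B = ((A₁ (A₂ A₃)) A₄): (A₂ A₃): 25×24 by 24×20 → 25×20, cost 25·24·20 = 12000; (A₁ (A₂ A₃)): 26×25 by 25×20 → 26×20, cost 26·25·20 = 13000; cumulative 25000; ((A₁ (A₂ A₃)) A₄): 26×20 by 20×14 → 26×14, cost 26·20·14 = 7280; cumulative 32280. Total 32280.
Difference: |31056 − 32280| = 1224.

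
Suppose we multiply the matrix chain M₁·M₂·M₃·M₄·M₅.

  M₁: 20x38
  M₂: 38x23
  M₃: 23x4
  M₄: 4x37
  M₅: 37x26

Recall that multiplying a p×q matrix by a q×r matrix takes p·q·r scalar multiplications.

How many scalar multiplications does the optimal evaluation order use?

Adjacent pairs: M₁M₂ = 20·38·23 = 17480; M₂M₃ = 38·23·4 = 3496; M₃M₄ = 23·4·37 = 3404; M₄M₅ = 4·37·26 = 3848.
Length 3: M₁..M₃: k=1: 0+3496+20·38·4=6536; k=2: 17480+0+20·23·4=19320 → min 6536 | M₂..M₄: k=2: 0+3404+38·23·37=35742; k=3: 3496+0+38·4·37=9120 → min 9120 | M₃..M₅: k=3: 0+3848+23·4·26=6240; k=4: 3404+0+23·37·26=25530 → min 6240.
Length 4: M₁..M₄: k=1: 0+9120+20·38·37=37240; k=2: 17480+3404+20·23·37=37904; k=3: 6536+0+20·4·37=9496 → min 9496 | M₂..M₅: k=2: 0+6240+38·23·26=28964; k=3: 3496+3848+38·4·26=11296; k=4: 9120+0+38·37·26=45676 → min 11296.
Length 5: M₁..M₅: k=1: 0+11296+20·38·26=31056; k=2: 17480+6240+20·23·26=35680; k=3: 6536+3848+20·4·26=12464; k=4: 9496+0+20·37·26=28736 → min 12464.
Optimal order: ((M₁·(M₂·M₃))·(M₄·M₅)) with cost 12464.

12464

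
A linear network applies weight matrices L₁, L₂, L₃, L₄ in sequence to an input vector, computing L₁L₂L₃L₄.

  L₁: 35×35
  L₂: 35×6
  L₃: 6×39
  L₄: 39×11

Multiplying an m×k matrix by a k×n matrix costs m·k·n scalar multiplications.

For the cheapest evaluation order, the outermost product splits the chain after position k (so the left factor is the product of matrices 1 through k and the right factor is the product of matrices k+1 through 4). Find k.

Adjacent pairs: L₁L₂ = 35·35·6 = 7350; L₂L₃ = 35·6·39 = 8190; L₃L₄ = 6·39·11 = 2574.
Length 3: L₁..L₃: k=1: 0+8190+35·35·39=55965; k=2: 7350+0+35·6·39=15540 → min 15540 | L₂..L₄: k=2: 0+2574+35·6·11=4884; k=3: 8190+0+35·39·11=23205 → min 4884.
Top-level splits: k=1: (L₁..L₁)·(L₂..L₄) → 0+4884+35·35·11 = 18359; k=2: (L₁..L₂)·(L₃..L₄) → 7350+2574+35·6·11 = 12234; k=3: (L₁..L₃)·(L₄..L₄) → 15540+0+35·39·11 = 30555.
Best split is after L₂, i.e. k = 2.

2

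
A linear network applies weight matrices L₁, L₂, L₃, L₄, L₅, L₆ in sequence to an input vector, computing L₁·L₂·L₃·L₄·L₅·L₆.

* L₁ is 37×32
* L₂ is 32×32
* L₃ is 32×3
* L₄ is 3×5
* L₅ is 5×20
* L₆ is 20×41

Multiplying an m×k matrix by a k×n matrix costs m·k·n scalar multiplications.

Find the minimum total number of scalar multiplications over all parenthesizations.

13935

Adjacent pairs: L₁L₂ = 37·32·32 = 37888; L₂L₃ = 32·32·3 = 3072; L₃L₄ = 32·3·5 = 480; L₄L₅ = 3·5·20 = 300; L₅L₆ = 5·20·41 = 4100.
Length 3: L₁..L₃: k=1: 0+3072+37·32·3=6624; k=2: 37888+0+37·32·3=41440 → min 6624 | L₂..L₄: k=2: 0+480+32·32·5=5600; k=3: 3072+0+32·3·5=3552 → min 3552 | L₃..L₅: k=3: 0+300+32·3·20=2220; k=4: 480+0+32·5·20=3680 → min 2220 | L₄..L₆: k=4: 0+4100+3·5·41=4715; k=5: 300+0+3·20·41=2760 → min 2760.
Length 4: L₁..L₄: k=1: 0+3552+37·32·5=9472; k=2: 37888+480+37·32·5=44288; k=3: 6624+0+37·3·5=7179 → min 7179 | L₂..L₅: k=2: 0+2220+32·32·20=22700; k=3: 3072+300+32·3·20=5292; k=4: 3552+0+32·5·20=6752 → min 5292 | L₃..L₆: k=3: 0+2760+32·3·41=6696; k=4: 480+4100+32·5·41=11140; k=5: 2220+0+32·20·41=28460 → min 6696.
Length 5: L₁..L₅: k=1: 0+5292+37·32·20=28972; k=2: 37888+2220+37·32·20=63788; k=3: 6624+300+37·3·20=9144; k=4: 7179+0+37·5·20=10879 → min 9144 | L₂..L₆: k=2: 0+6696+32·32·41=48680; k=3: 3072+2760+32·3·41=9768; k=4: 3552+4100+32·5·41=14212; k=5: 5292+0+32·20·41=31532 → min 9768.
Length 6: L₁..L₆: k=1: 0+9768+37·32·41=58312; k=2: 37888+6696+37·32·41=93128; k=3: 6624+2760+37·3·41=13935; k=4: 7179+4100+37·5·41=18864; k=5: 9144+0+37·20·41=39484 → min 13935.
Optimal order: ((L₁·(L₂·L₃))·((L₄·L₅)·L₆)) with cost 13935.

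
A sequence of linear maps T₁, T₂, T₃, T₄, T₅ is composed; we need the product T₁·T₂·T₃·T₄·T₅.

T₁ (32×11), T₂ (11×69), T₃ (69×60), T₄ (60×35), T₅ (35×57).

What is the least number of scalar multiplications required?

110649

Adjacent pairs: T₁T₂ = 32·11·69 = 24288; T₂T₃ = 11·69·60 = 45540; T₃T₄ = 69·60·35 = 144900; T₄T₅ = 60·35·57 = 119700.
Length 3: T₁..T₃: k=1: 0+45540+32·11·60=66660; k=2: 24288+0+32·69·60=156768 → min 66660 | T₂..T₄: k=2: 0+144900+11·69·35=171465; k=3: 45540+0+11·60·35=68640 → min 68640 | T₃..T₅: k=3: 0+119700+69·60·57=355680; k=4: 144900+0+69·35·57=282555 → min 282555.
Length 4: T₁..T₄: k=1: 0+68640+32·11·35=80960; k=2: 24288+144900+32·69·35=246468; k=3: 66660+0+32·60·35=133860 → min 80960 | T₂..T₅: k=2: 0+282555+11·69·57=325818; k=3: 45540+119700+11·60·57=202860; k=4: 68640+0+11·35·57=90585 → min 90585.
Length 5: T₁..T₅: k=1: 0+90585+32·11·57=110649; k=2: 24288+282555+32·69·57=432699; k=3: 66660+119700+32·60·57=295800; k=4: 80960+0+32·35·57=144800 → min 110649.
Optimal order: (T₁·(((T₂·T₃)·T₄)·T₅)) with cost 110649.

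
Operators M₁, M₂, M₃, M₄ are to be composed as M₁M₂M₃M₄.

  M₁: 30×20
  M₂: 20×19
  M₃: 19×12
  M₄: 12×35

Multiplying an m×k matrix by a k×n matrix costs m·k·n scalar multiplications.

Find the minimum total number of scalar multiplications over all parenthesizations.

Adjacent pairs: M₁M₂ = 30·20·19 = 11400; M₂M₃ = 20·19·12 = 4560; M₃M₄ = 19·12·35 = 7980.
Length 3: M₁..M₃: k=1: 0+4560+30·20·12=11760; k=2: 11400+0+30·19·12=18240 → min 11760 | M₂..M₄: k=2: 0+7980+20·19·35=21280; k=3: 4560+0+20·12·35=12960 → min 12960.
Length 4: M₁..M₄: k=1: 0+12960+30·20·35=33960; k=2: 11400+7980+30·19·35=39330; k=3: 11760+0+30·12·35=24360 → min 24360.
Optimal order: ((M₁(M₂M₃))M₄) with cost 24360.

24360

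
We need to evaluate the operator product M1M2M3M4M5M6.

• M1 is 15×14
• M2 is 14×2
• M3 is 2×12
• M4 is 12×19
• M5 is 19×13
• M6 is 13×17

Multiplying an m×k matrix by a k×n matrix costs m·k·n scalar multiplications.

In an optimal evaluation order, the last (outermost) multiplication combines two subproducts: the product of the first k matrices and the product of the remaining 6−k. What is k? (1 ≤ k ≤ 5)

Adjacent pairs: M1M2 = 15·14·2 = 420; M2M3 = 14·2·12 = 336; M3M4 = 2·12·19 = 456; M4M5 = 12·19·13 = 2964; M5M6 = 19·13·17 = 4199.
Length 3: M1..M3: k=1: 0+336+15·14·12=2856; k=2: 420+0+15·2·12=780 → min 780 | M2..M4: k=2: 0+456+14·2·19=988; k=3: 336+0+14·12·19=3528 → min 988 | M3..M5: k=3: 0+2964+2·12·13=3276; k=4: 456+0+2·19·13=950 → min 950 | M4..M6: k=4: 0+4199+12·19·17=8075; k=5: 2964+0+12·13·17=5616 → min 5616.
Length 4: M1..M4: k=1: 0+988+15·14·19=4978; k=2: 420+456+15·2·19=1446; k=3: 780+0+15·12·19=4200 → min 1446 | M2..M5: k=2: 0+950+14·2·13=1314; k=3: 336+2964+14·12·13=5484; k=4: 988+0+14·19·13=4446 → min 1314 | M3..M6: k=3: 0+5616+2·12·17=6024; k=4: 456+4199+2·19·17=5301; k=5: 950+0+2·13·17=1392 → min 1392.
Length 5: M1..M5: k=1: 0+1314+15·14·13=4044; k=2: 420+950+15·2·13=1760; k=3: 780+2964+15·12·13=6084; k=4: 1446+0+15·19·13=5151 → min 1760 | M2..M6: k=2: 0+1392+14·2·17=1868; k=3: 336+5616+14·12·17=8808; k=4: 988+4199+14·19·17=9709; k=5: 1314+0+14·13·17=4408 → min 1868.
Top-level splits: k=1: (M1..M1)·(M2..M6) → 0+1868+15·14·17 = 5438; k=2: (M1..M2)·(M3..M6) → 420+1392+15·2·17 = 2322; k=3: (M1..M3)·(M4..M6) → 780+5616+15·12·17 = 9456; k=4: (M1..M4)·(M5..M6) → 1446+4199+15·19·17 = 10490; k=5: (M1..M5)·(M6..M6) → 1760+0+15·13·17 = 5075.
Best split is after M2, i.e. k = 2.

2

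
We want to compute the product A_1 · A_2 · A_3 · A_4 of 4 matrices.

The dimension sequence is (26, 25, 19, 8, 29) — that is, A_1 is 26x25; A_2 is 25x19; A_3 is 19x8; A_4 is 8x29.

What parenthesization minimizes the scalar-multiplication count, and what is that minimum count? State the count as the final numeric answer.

15032

Adjacent pairs: A_1A_2 = 26·25·19 = 12350; A_2A_3 = 25·19·8 = 3800; A_3A_4 = 19·8·29 = 4408.
Length 3: A_1..A_3: k=1: 0+3800+26·25·8=9000; k=2: 12350+0+26·19·8=16302 → min 9000 | A_2..A_4: k=2: 0+4408+25·19·29=18183; k=3: 3800+0+25·8·29=9600 → min 9600.
Length 4: A_1..A_4: k=1: 0+9600+26·25·29=28450; k=2: 12350+4408+26·19·29=31084; k=3: 9000+0+26·8·29=15032 → min 15032.
Optimal parenthesization: ((A_1 · (A_2 · A_3)) · A_4) with cost 15032.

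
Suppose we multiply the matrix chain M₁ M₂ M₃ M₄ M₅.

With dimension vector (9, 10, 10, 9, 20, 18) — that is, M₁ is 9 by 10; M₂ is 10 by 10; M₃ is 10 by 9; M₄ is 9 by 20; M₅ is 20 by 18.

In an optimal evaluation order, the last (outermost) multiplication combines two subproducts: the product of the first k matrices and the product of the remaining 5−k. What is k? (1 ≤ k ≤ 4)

3

Adjacent pairs: M₁M₂ = 9·10·10 = 900; M₂M₃ = 10·10·9 = 900; M₃M₄ = 10·9·20 = 1800; M₄M₅ = 9·20·18 = 3240.
Length 3: M₁..M₃: k=1: 0+900+9·10·9=1710; k=2: 900+0+9·10·9=1710 → min 1710 | M₂..M₄: k=2: 0+1800+10·10·20=3800; k=3: 900+0+10·9·20=2700 → min 2700 | M₃..M₅: k=3: 0+3240+10·9·18=4860; k=4: 1800+0+10·20·18=5400 → min 4860.
Length 4: M₁..M₄: k=1: 0+2700+9·10·20=4500; k=2: 900+1800+9·10·20=4500; k=3: 1710+0+9·9·20=3330 → min 3330 | M₂..M₅: k=2: 0+4860+10·10·18=6660; k=3: 900+3240+10·9·18=5760; k=4: 2700+0+10·20·18=6300 → min 5760.
Top-level splits: k=1: (M₁..M₁)·(M₂..M₅) → 0+5760+9·10·18 = 7380; k=2: (M₁..M₂)·(M₃..M₅) → 900+4860+9·10·18 = 7380; k=3: (M₁..M₃)·(M₄..M₅) → 1710+3240+9·9·18 = 6408; k=4: (M₁..M₄)·(M₅..M₅) → 3330+0+9·20·18 = 6570.
Best split is after M₃, i.e. k = 3.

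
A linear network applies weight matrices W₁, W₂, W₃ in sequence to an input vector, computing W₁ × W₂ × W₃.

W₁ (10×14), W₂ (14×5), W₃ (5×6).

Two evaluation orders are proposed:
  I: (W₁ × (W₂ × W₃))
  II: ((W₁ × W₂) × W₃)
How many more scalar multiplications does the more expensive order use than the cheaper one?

260

Order I = (W₁ × (W₂ × W₃)): (W₂ × W₃): 14×5 by 5×6 → 14×6, cost 14·5·6 = 420; (W₁ × (W₂ × W₃)): 10×14 by 14×6 → 10×6, cost 10·14·6 = 840; cumulative 1260. Total 1260.
Order II = ((W₁ × W₂) × W₃): (W₁ × W₂): 10×14 by 14×5 → 10×5, cost 10·14·5 = 700; ((W₁ × W₂) × W₃): 10×5 by 5×6 → 10×6, cost 10·5·6 = 300; cumulative 1000. Total 1000.
Difference: |1260 − 1000| = 260.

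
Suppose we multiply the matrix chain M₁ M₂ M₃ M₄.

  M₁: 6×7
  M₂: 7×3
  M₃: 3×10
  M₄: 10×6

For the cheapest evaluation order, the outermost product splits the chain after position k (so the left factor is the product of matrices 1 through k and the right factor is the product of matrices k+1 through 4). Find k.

2

Adjacent pairs: M₁M₂ = 6·7·3 = 126; M₂M₃ = 7·3·10 = 210; M₃M₄ = 3·10·6 = 180.
Length 3: M₁..M₃: k=1: 0+210+6·7·10=630; k=2: 126+0+6·3·10=306 → min 306 | M₂..M₄: k=2: 0+180+7·3·6=306; k=3: 210+0+7·10·6=630 → min 306.
Top-level splits: k=1: (M₁..M₁)·(M₂..M₄) → 0+306+6·7·6 = 558; k=2: (M₁..M₂)·(M₃..M₄) → 126+180+6·3·6 = 414; k=3: (M₁..M₃)·(M₄..M₄) → 306+0+6·10·6 = 666.
Best split is after M₂, i.e. k = 2.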